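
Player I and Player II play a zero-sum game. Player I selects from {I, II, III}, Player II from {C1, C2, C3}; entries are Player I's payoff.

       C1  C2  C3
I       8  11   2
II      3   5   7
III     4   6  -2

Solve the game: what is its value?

5

Row minima: I → 2, II → 3, III → -2; maximin = 3.
Column maxima: C1 → 8, C2 → 11, C3 → 7; minimax = 7.
3 ≠ 7, so there is no saddle point; optimal play is mixed.
III is strictly dominated by I, so Player I never plays it.
C2 is strictly dominated by C1 (it gives Player I strictly more in every row), so Player II never plays it.
On the remaining 2×2 (I, II vs C1, C3):
Let Player I play I with probability p. Expected payoff against C1: 8p + 3(1−p) = 5p + 3; against C3: 2p + 7(1−p) = −5p + 7.
Setting these equal: 5p + 3 = −5p + 7 ⇒ 10p = 4 ⇒ p = 2/5, and the value is (5)·(2/5) + 3 = 5.
For Player II: with q = P(C1), equating I's and II's payoffs gives 6q + 2 = −4q + 7 ⇒ q = 1/2.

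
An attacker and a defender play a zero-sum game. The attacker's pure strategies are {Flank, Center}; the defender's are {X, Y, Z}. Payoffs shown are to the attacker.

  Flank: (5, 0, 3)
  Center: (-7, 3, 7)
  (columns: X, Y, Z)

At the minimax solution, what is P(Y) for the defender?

Row minima: Flank → 0, Center → -7; maximin = 0.
Column maxima: X → 5, Y → 3, Z → 7; minimax = 3.
0 ≠ 3, so there is no saddle point; optimal play is mixed.
Z is strictly dominated by Y (it gives the attacker strictly more in every row), so the defender never plays it.
On the remaining 2×2 (Flank, Center vs X, Y):
Let the attacker play Flank with probability p. Expected payoff against X: 5p + (-7)(1−p) = 12p − 7; against Y: 0p + 3(1−p) = −3p + 3.
Setting these equal: 12p − 7 = −3p + 3 ⇒ 15p = 10 ⇒ p = 2/3, and the value is (12)·(2/3) − 7 = 1.
For the defender: with q = P(X), equating Flank's and Center's payoffs gives 5q = −10q + 3 ⇒ q = 1/5.

4/5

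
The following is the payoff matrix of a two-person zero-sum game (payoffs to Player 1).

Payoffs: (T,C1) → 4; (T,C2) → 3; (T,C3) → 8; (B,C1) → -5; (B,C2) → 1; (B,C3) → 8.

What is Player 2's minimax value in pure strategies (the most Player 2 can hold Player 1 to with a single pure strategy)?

3

Column maxima: C1 → 4, C2 → 3, C3 → 8.
The smallest of these is 3.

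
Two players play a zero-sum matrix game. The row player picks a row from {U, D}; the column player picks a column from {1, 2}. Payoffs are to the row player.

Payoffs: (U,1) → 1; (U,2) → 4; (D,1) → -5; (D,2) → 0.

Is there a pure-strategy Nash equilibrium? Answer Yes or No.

Yes

Row minima: U → 1, D → -5; maximin = 1.
Column maxima: 1 → 1, 2 → 4; minimax = 1.
maximin = minimax = 1, so a saddle point exists.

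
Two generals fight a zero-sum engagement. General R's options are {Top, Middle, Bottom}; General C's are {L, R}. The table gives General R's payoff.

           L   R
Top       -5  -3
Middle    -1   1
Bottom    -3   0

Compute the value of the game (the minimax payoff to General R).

Row minima: Top → -5, Middle → -1, Bottom → -3; maximin = -1.
Column maxima: L → -1, R → 1; minimax = -1.
Since maximin = minimax = -1, there is a saddle point and the value is -1.

-1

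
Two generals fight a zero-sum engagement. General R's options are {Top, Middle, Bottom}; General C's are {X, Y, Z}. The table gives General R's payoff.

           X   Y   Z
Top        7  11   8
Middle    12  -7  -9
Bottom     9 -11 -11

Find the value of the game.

Row minima: Top → 7, Middle → -9, Bottom → -11; maximin = 7.
Column maxima: X → 12, Y → 11, Z → 8; minimax = 8.
7 ≠ 8, so there is no saddle point; optimal play is mixed.
Bottom is strictly dominated by Middle, so General R never plays it.
With Bottom eliminated, Y is strictly dominated by Z (it gives General R strictly more in every remaining row), so General C never plays it.
On the remaining 2×2 (Top, Middle vs X, Z):
Let General R play Top with probability p. Expected payoff against X: 7p + 12(1−p) = −5p + 12; against Z: 8p + (-9)(1−p) = 17p − 9.
Setting these equal: −5p + 12 = 17p − 9 ⇒ −22p = -21 ⇒ p = 21/22, and the value is (-5)·(21/22) + 12 = 159/22.
For General C: with q = P(X), equating Top's and Middle's payoffs gives −q + 8 = 21q − 9 ⇒ q = 17/22.

159/22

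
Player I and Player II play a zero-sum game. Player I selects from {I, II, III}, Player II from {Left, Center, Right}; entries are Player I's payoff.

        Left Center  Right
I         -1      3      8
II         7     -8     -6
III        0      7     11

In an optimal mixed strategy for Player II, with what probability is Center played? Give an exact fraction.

Row minima: I → -1, II → -8, III → 0; maximin = 0.
Column maxima: Left → 7, Center → 7, Right → 11; minimax = 7.
0 ≠ 7, so there is no saddle point; optimal play is mixed.
I is strictly dominated by III, so Player I never plays it.
Right is strictly dominated by Center (it gives Player I strictly more in every row), so Player II never plays it.
On the remaining 2×2 (II, III vs Left, Center):
Let Player I play II with probability p. Expected payoff against Left: 7p + 0(1−p) = 7p; against Center: (-8)p + 7(1−p) = −15p + 7.
Setting these equal: 7p = −15p + 7 ⇒ 22p = 7 ⇒ p = 7/22, and the value is (7)·(7/22) = 49/22.
For Player II: with q = P(Left), equating II's and III's payoffs gives 15q − 8 = −7q + 7 ⇒ q = 15/22.

7/22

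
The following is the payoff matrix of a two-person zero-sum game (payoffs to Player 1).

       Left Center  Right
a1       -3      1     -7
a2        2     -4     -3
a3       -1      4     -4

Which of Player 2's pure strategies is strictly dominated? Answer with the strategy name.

Left

Right holds Player 1's payoff strictly below Left in every row: -7 < -3, -3 < 2, -4 < -1.
So Left is strictly dominated for Player 2.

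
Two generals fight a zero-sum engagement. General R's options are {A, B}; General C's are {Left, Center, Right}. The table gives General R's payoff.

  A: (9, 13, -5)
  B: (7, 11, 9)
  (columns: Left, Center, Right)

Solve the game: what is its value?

29/4

Row minima: A → -5, B → 7; maximin = 7.
Column maxima: Left → 9, Center → 13, Right → 9; minimax = 9.
7 ≠ 9, so there is no saddle point; optimal play is mixed.
Center is strictly dominated by Left (it gives General R strictly more in every row), so General C never plays it.
On the remaining 2×2 (A, B vs Left, Right):
Let General R play A with probability p. Expected payoff against Left: 9p + 7(1−p) = 2p + 7; against Right: (-5)p + 9(1−p) = −14p + 9.
Setting these equal: 2p + 7 = −14p + 9 ⇒ 16p = 2 ⇒ p = 1/8, and the value is (2)·(1/8) + 7 = 29/4.
For General C: with q = P(Left), equating A's and B's payoffs gives 14q − 5 = −2q + 9 ⇒ q = 7/8.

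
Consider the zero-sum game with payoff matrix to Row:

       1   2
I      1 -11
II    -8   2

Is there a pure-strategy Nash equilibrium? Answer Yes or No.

No

Row minima: I → -11, II → -8; maximin = -8.
Column maxima: 1 → 1, 2 → 2; minimax = 1.
-8 ≠ 1, so no pure-strategy equilibrium exists.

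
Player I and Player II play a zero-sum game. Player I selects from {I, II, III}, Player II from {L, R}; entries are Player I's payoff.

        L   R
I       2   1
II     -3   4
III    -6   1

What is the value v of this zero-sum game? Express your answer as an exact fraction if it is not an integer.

Row minima: I → 1, II → -3, III → -6; maximin = 1.
Column maxima: L → 2, R → 4; minimax = 2.
1 ≠ 2, so there is no saddle point; optimal play is mixed.
III is strictly dominated by II, so Player I never plays it.
On the remaining 2×2 (I, II vs L, R):
Let Player I play I with probability p. Expected payoff against L: 2p + (-3)(1−p) = 5p − 3; against R: 1p + 4(1−p) = −3p + 4.
Setting these equal: 5p − 3 = −3p + 4 ⇒ 8p = 7 ⇒ p = 7/8, and the value is (5)·(7/8) − 3 = 11/8.
For Player II: with q = P(L), equating I's and II's payoffs gives q + 1 = −7q + 4 ⇒ q = 3/8.

11/8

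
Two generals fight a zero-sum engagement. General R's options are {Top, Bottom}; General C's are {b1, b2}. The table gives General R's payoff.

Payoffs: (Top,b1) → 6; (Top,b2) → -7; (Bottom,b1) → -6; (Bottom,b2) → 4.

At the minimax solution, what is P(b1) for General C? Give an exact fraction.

11/23

Row minima: Top → -7, Bottom → -6; maximin = -6.
Column maxima: b1 → 6, b2 → 4; minimax = 4.
-6 ≠ 4, so there is no saddle point; optimal play is mixed.
Let General R play Top with probability p. Expected payoff against b1: 6p + (-6)(1−p) = 12p − 6; against b2: (-7)p + 4(1−p) = −11p + 4.
Setting these equal: 12p − 6 = −11p + 4 ⇒ 23p = 10 ⇒ p = 10/23, and the value is (12)·(10/23) − 6 = -18/23.
For General C: with q = P(b1), equating Top's and Bottom's payoffs gives 13q − 7 = −10q + 4 ⇒ q = 11/23.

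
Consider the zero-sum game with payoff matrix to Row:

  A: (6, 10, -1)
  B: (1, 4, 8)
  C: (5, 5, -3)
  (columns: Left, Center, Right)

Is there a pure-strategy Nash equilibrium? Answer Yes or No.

No

Row minima: A → -1, B → 1, C → -3; maximin = 1.
Column maxima: Left → 6, Center → 10, Right → 8; minimax = 6.
1 ≠ 6, so no pure-strategy equilibrium exists.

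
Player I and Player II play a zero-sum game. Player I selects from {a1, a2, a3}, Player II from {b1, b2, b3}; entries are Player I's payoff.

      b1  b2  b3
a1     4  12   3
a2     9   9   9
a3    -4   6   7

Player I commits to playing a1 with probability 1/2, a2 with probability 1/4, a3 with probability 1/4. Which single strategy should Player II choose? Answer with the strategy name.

b1

If Player II plays b1, Player I's expected payoff is (1/2)·4 + (1/4)·9 + (1/4)·(-4) = 13/4.
If Player II plays b2, Player I's expected payoff is (1/2)·12 + (1/4)·9 + (1/4)·6 = 39/4.
If Player II plays b3, Player I's expected payoff is (1/2)·3 + (1/4)·9 + (1/4)·7 = 11/2.
Player II minimizes Player I's payoff; the smallest is 13/4, so the best response is b1.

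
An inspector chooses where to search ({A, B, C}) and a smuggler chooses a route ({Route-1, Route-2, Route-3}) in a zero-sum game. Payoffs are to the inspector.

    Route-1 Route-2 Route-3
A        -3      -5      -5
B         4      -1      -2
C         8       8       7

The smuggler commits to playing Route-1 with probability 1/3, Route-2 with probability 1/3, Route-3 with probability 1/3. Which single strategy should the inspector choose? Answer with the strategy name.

Expected payoff of A: (1/3)·(-3) + (1/3)·(-5) + (1/3)·(-5) = -13/3.
Expected payoff of B: (1/3)·4 + (1/3)·(-1) + (1/3)·(-2) = 1/3.
Expected payoff of C: (1/3)·8 + (1/3)·8 + (1/3)·7 = 23/3.
The largest is 23/3, so the inspector's best response is C.

C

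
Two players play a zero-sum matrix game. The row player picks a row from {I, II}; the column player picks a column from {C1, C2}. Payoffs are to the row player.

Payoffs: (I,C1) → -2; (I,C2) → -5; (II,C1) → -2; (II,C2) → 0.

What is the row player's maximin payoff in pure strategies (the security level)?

Row minima: I → -5, II → -2.
The best of these is -2.

-2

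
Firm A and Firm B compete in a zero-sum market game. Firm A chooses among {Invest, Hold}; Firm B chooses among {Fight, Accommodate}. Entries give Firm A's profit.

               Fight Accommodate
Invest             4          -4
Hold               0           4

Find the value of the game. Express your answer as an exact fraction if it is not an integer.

Row minima: Invest → -4, Hold → 0; maximin = 0.
Column maxima: Fight → 4, Accommodate → 4; minimax = 4.
0 ≠ 4, so there is no saddle point; optimal play is mixed.
Let Firm A play Invest with probability p. Expected payoff against Fight: 4p + 0(1−p) = 4p; against Accommodate: (-4)p + 4(1−p) = −8p + 4.
Setting these equal: 4p = −8p + 4 ⇒ 12p = 4 ⇒ p = 1/3, and the value is (4)·(1/3) = 4/3.
For Firm B: with q = P(Fight), equating Invest's and Hold's payoffs gives 8q − 4 = −4q + 4 ⇒ q = 2/3.

4/3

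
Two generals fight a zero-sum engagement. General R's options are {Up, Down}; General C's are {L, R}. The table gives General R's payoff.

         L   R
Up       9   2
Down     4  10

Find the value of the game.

82/13

Row minima: Up → 2, Down → 4; maximin = 4.
Column maxima: L → 9, R → 10; minimax = 9.
4 ≠ 9, so there is no saddle point; optimal play is mixed.
Let General R play Up with probability p. Expected payoff against L: 9p + 4(1−p) = 5p + 4; against R: 2p + 10(1−p) = −8p + 10.
Setting these equal: 5p + 4 = −8p + 10 ⇒ 13p = 6 ⇒ p = 6/13, and the value is (5)·(6/13) + 4 = 82/13.
For General C: with q = P(L), equating Up's and Down's payoffs gives 7q + 2 = −6q + 10 ⇒ q = 8/13.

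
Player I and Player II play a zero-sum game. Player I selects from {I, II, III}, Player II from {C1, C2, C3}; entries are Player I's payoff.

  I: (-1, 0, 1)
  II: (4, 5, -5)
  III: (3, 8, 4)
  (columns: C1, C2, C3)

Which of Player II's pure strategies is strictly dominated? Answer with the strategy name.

C1 holds Player I's payoff strictly below C2 in every row: -1 < 0, 4 < 5, 3 < 8.
So C2 is strictly dominated for Player II.

C2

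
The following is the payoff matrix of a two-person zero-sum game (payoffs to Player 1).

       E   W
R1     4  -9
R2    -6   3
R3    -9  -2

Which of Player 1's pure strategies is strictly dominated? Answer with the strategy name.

R2 gives a strictly higher payoff than R3 against every column: -6 > -9, 3 > -2.
So R3 is strictly dominated and Player 1 never plays it.

R3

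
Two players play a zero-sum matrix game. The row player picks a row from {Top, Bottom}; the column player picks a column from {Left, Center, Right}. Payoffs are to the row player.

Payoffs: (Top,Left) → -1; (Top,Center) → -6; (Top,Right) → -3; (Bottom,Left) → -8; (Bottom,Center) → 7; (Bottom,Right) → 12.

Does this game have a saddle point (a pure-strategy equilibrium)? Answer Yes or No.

Row minima: Top → -6, Bottom → -8; maximin = -6.
Column maxima: Left → -1, Center → 7, Right → 12; minimax = -1.
-6 ≠ -1, so no pure-strategy equilibrium exists.

No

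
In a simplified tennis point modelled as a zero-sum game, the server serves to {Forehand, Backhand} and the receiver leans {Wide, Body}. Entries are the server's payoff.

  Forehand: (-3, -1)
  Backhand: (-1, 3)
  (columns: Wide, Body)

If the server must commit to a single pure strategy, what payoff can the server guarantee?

Row minima: Forehand → -3, Backhand → -1.
The best of these is -1.

-1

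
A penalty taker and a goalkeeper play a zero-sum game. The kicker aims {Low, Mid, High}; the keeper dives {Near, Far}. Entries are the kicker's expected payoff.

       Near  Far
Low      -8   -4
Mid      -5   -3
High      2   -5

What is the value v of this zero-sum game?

Row minima: Low → -8, Mid → -5, High → -5; maximin = -5.
Column maxima: Near → 2, Far → -3; minimax = -3.
-5 ≠ -3, so there is no saddle point; optimal play is mixed.
Low is strictly dominated by Mid, so the kicker never plays it.
On the remaining 2×2 (Mid, High vs Near, Far):
Let the kicker play Mid with probability p. Expected payoff against Near: (-5)p + 2(1−p) = −7p + 2; against Far: (-3)p + (-5)(1−p) = 2p − 5.
Setting these equal: −7p + 2 = 2p − 5 ⇒ −9p = -7 ⇒ p = 7/9, and the value is (-7)·(7/9) + 2 = -31/9.
For the keeper: with q = P(Near), equating Mid's and High's payoffs gives −2q − 3 = 7q − 5 ⇒ q = 2/9.

-31/9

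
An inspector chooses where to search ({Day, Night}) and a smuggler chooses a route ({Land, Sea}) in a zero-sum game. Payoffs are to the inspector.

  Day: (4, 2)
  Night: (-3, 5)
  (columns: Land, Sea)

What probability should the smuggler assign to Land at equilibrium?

Row minima: Day → 2, Night → -3; maximin = 2.
Column maxima: Land → 4, Sea → 5; minimax = 4.
2 ≠ 4, so there is no saddle point; optimal play is mixed.
Let the inspector play Day with probability p. Expected payoff against Land: 4p + (-3)(1−p) = 7p − 3; against Sea: 2p + 5(1−p) = −3p + 5.
Setting these equal: 7p − 3 = −3p + 5 ⇒ 10p = 8 ⇒ p = 4/5, and the value is (7)·(4/5) − 3 = 13/5.
For the smuggler: with q = P(Land), equating Day's and Night's payoffs gives 2q + 2 = −8q + 5 ⇒ q = 3/10.

3/10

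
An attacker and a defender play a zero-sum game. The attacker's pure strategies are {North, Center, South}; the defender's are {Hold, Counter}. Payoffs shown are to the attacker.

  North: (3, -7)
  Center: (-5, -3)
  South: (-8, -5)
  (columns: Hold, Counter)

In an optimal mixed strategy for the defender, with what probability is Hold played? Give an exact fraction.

Row minima: North → -7, Center → -5, South → -8; maximin = -5.
Column maxima: Hold → 3, Counter → -3; minimax = -3.
-5 ≠ -3, so there is no saddle point; optimal play is mixed.
South is strictly dominated by Center, so the attacker never plays it.
On the remaining 2×2 (North, Center vs Hold, Counter):
Let the attacker play North with probability p. Expected payoff against Hold: 3p + (-5)(1−p) = 8p − 5; against Counter: (-7)p + (-3)(1−p) = −4p − 3.
Setting these equal: 8p − 5 = −4p − 3 ⇒ 12p = 2 ⇒ p = 1/6, and the value is (8)·(1/6) − 5 = -11/3.
For the defender: with q = P(Hold), equating North's and Center's payoffs gives 10q − 7 = −2q − 3 ⇒ q = 1/3.

1/3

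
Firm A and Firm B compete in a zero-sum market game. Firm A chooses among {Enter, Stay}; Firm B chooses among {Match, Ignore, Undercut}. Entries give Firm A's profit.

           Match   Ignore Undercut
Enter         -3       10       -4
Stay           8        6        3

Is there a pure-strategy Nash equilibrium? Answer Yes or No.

Yes

Row minima: Enter → -4, Stay → 3; maximin = 3.
Column maxima: Match → 8, Ignore → 10, Undercut → 3; minimax = 3.
maximin = minimax = 3, so a saddle point exists.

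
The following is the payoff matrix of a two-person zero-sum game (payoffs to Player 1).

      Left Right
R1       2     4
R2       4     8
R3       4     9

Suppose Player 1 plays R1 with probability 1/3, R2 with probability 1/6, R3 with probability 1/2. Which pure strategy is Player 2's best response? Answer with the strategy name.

If Player 2 plays Left, Player 1's expected payoff is (1/3)·2 + (1/6)·4 + (1/2)·4 = 10/3.
If Player 2 plays Right, Player 1's expected payoff is (1/3)·4 + (1/6)·8 + (1/2)·9 = 43/6.
Player 2 minimizes Player 1's payoff; the smallest is 10/3, so the best response is Left.

Left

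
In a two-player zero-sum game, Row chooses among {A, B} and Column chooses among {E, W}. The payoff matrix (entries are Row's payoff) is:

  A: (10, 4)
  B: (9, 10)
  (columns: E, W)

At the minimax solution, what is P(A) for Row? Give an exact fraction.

1/7

Row minima: A → 4, B → 9; maximin = 9.
Column maxima: E → 10, W → 10; minimax = 10.
9 ≠ 10, so there is no saddle point; optimal play is mixed.
Let Row play A with probability p. Expected payoff against E: 10p + 9(1−p) = p + 9; against W: 4p + 10(1−p) = −6p + 10.
Setting these equal: p + 9 = −6p + 10 ⇒ 7p = 1 ⇒ p = 1/7, and the value is (1)·(1/7) + 9 = 64/7.
For Column: with q = P(E), equating A's and B's payoffs gives 6q + 4 = −q + 10 ⇒ q = 6/7.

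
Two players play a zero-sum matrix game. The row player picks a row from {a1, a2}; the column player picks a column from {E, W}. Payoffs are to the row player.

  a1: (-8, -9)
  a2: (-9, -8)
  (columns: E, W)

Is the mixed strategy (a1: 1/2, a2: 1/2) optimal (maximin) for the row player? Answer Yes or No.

Yes

Against E this mix gives (1/2)·(-8) + (1/2)·(-9) = -17/2.
Against W this mix gives (1/2)·(-9) + (1/2)·(-8) = -17/2.
All of the column player's active replies (E, W) yield -17/2, and no column does worse for the row player. The mix makes the column player indifferent and guarantees -17/2, so it is optimal.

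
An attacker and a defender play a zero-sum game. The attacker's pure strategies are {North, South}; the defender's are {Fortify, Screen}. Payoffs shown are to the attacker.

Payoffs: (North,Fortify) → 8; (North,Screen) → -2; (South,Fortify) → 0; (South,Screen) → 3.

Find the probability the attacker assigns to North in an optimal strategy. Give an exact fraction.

3/13

Row minima: North → -2, South → 0; maximin = 0.
Column maxima: Fortify → 8, Screen → 3; minimax = 3.
0 ≠ 3, so there is no saddle point; optimal play is mixed.
Let the attacker play North with probability p. Expected payoff against Fortify: 8p + 0(1−p) = 8p; against Screen: (-2)p + 3(1−p) = −5p + 3.
Setting these equal: 8p = −5p + 3 ⇒ 13p = 3 ⇒ p = 3/13, and the value is (8)·(3/13) = 24/13.
For the defender: with q = P(Fortify), equating North's and South's payoffs gives 10q − 2 = −3q + 3 ⇒ q = 5/13.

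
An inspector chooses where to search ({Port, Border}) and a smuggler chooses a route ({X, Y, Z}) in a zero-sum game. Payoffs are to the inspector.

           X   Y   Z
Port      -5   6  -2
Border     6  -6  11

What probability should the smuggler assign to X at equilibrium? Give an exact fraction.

12/23

Row minima: Port → -5, Border → -6; maximin = -5.
Column maxima: X → 6, Y → 6, Z → 11; minimax = 6.
-5 ≠ 6, so there is no saddle point; optimal play is mixed.
Z is strictly dominated by X (it gives the inspector strictly more in every row), so the smuggler never plays it.
On the remaining 2×2 (Port, Border vs X, Y):
Let the inspector play Port with probability p. Expected payoff against X: (-5)p + 6(1−p) = −11p + 6; against Y: 6p + (-6)(1−p) = 12p − 6.
Setting these equal: −11p + 6 = 12p − 6 ⇒ −23p = -12 ⇒ p = 12/23, and the value is (-11)·(12/23) + 6 = 6/23.
For the smuggler: with q = P(X), equating Port's and Border's payoffs gives −11q + 6 = 12q − 6 ⇒ q = 12/23.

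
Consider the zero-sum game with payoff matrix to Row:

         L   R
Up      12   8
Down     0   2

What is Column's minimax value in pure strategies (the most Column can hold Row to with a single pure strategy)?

Column maxima: L → 12, R → 8.
The smallest of these is 8.

8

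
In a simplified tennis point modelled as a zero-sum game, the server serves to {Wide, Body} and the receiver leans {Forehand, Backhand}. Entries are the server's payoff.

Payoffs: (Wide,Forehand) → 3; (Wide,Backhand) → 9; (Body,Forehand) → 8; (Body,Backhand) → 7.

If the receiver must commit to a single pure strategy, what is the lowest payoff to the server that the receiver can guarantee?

8

Column maxima: Forehand → 8, Backhand → 9.
The smallest of these is 8.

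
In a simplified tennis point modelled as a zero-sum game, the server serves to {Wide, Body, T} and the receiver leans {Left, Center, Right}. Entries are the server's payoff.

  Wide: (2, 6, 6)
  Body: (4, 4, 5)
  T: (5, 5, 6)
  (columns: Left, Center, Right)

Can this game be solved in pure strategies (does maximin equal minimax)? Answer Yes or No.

Row minima: Wide → 2, Body → 4, T → 5; maximin = 5.
Column maxima: Left → 5, Center → 6, Right → 6; minimax = 5.
maximin = minimax = 5, so a saddle point exists.

Yes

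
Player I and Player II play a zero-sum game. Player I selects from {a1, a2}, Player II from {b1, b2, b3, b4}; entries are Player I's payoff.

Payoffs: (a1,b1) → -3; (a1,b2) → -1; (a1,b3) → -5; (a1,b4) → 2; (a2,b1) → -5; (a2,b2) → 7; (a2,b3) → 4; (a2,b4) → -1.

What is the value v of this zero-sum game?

-37/11

Row minima: a1 → -5, a2 → -5; maximin = -5.
Column maxima: b1 → -3, b2 → 7, b3 → 4, b4 → 2; minimax = -3.
-5 ≠ -3, so there is no saddle point; optimal play is mixed.
b2 is strictly dominated by b1 (it gives Player I strictly more in every row), so Player II never plays it.
b4 is strictly dominated by b1 (it gives Player I strictly more in every row), so Player II never plays it.
On the remaining 2×2 (a1, a2 vs b1, b3):
Let Player I play a1 with probability p. Expected payoff against b1: (-3)p + (-5)(1−p) = 2p − 5; against b3: (-5)p + 4(1−p) = −9p + 4.
Setting these equal: 2p − 5 = −9p + 4 ⇒ 11p = 9 ⇒ p = 9/11, and the value is (2)·(9/11) − 5 = -37/11.
For Player II: with q = P(b1), equating a1's and a2's payoffs gives 2q − 5 = −9q + 4 ⇒ q = 9/11.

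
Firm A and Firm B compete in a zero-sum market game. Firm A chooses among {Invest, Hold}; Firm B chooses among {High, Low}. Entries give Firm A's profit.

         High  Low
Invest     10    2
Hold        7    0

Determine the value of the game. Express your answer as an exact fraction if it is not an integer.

2

Row minima: Invest → 2, Hold → 0; maximin = 2.
Column maxima: High → 10, Low → 2; minimax = 2.
Since maximin = minimax = 2, there is a saddle point and the value is 2.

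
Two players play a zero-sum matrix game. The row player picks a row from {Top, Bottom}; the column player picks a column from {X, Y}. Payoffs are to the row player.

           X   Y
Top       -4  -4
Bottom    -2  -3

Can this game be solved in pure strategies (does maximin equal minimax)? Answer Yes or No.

Yes

Row minima: Top → -4, Bottom → -3; maximin = -3.
Column maxima: X → -2, Y → -3; minimax = -3.
maximin = minimax = -3, so a saddle point exists.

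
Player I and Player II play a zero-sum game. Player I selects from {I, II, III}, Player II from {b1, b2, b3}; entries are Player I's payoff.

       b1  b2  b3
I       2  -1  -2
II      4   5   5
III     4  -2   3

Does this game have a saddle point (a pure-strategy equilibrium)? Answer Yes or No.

Row minima: I → -2, II → 4, III → -2; maximin = 4.
Column maxima: b1 → 4, b2 → 5, b3 → 5; minimax = 4.
maximin = minimax = 4, so a saddle point exists.

Yes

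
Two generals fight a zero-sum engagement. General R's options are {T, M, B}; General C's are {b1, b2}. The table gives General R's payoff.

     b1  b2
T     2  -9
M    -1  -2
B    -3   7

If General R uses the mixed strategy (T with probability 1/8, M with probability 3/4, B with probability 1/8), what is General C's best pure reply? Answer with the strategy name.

If General C plays b1, General R's expected payoff is (1/8)·2 + (3/4)·(-1) + (1/8)·(-3) = -7/8.
If General C plays b2, General R's expected payoff is (1/8)·(-9) + (3/4)·(-2) + (1/8)·7 = -7/4.
General C minimizes General R's payoff; the smallest is -7/4, so the best response is b2.

b2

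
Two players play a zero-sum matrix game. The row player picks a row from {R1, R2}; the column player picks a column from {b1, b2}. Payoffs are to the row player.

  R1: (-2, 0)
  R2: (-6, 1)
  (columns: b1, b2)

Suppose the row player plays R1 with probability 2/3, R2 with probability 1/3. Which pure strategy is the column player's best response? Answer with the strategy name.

b1

If the column player plays b1, the row player's expected payoff is (2/3)·(-2) + (1/3)·(-6) = -10/3.
If the column player plays b2, the row player's expected payoff is (2/3)·0 + (1/3)·1 = 1/3.
The column player minimizes the row player's payoff; the smallest is -10/3, so the best response is b1.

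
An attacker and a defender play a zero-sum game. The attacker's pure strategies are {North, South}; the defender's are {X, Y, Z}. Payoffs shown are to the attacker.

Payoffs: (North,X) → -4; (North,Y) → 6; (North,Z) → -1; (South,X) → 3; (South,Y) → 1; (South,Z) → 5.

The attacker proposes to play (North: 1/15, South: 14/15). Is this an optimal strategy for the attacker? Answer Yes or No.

Against X this mix gives (1/15)·(-4) + (14/15)·3 = 38/15.
Against Y this mix gives (1/15)·6 + (14/15)·1 = 4/3.
Against Z this mix gives (1/15)·(-1) + (14/15)·5 = 23/5.
The defender will play Y, holding the attacker to 4/3. Shifting weight toward the row that does better against Y would raise this floor (the equalizing mix achieves 11/6 against both Y and X), so the proposed strategy is not optimal.

No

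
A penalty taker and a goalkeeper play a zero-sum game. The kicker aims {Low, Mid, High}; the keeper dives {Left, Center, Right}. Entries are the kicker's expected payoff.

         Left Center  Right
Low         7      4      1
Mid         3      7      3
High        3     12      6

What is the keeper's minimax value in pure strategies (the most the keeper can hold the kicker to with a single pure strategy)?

Column maxima: Left → 7, Center → 12, Right → 6.
The smallest of these is 6.

6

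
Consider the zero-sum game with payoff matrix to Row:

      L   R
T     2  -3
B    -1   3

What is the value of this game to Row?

1/3

Row minima: T → -3, B → -1; maximin = -1.
Column maxima: L → 2, R → 3; minimax = 2.
-1 ≠ 2, so there is no saddle point; optimal play is mixed.
Let Row play T with probability p. Expected payoff against L: 2p + (-1)(1−p) = 3p − 1; against R: (-3)p + 3(1−p) = −6p + 3.
Setting these equal: 3p − 1 = −6p + 3 ⇒ 9p = 4 ⇒ p = 4/9, and the value is (3)·(4/9) − 1 = 1/3.
For Column: with q = P(L), equating T's and B's payoffs gives 5q − 3 = −4q + 3 ⇒ q = 2/3.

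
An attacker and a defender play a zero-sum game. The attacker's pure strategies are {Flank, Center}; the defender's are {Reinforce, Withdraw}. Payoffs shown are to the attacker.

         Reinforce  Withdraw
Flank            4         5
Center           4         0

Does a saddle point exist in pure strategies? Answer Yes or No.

Yes

Row minima: Flank → 4, Center → 0; maximin = 4.
Column maxima: Reinforce → 4, Withdraw → 5; minimax = 4.
maximin = minimax = 4, so a saddle point exists.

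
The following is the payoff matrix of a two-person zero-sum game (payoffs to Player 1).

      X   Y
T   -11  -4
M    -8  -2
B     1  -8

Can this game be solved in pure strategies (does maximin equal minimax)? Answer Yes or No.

No

Row minima: T → -11, M → -8, B → -8; maximin = -8.
Column maxima: X → 1, Y → -2; minimax = -2.
-8 ≠ -2, so no pure-strategy equilibrium exists.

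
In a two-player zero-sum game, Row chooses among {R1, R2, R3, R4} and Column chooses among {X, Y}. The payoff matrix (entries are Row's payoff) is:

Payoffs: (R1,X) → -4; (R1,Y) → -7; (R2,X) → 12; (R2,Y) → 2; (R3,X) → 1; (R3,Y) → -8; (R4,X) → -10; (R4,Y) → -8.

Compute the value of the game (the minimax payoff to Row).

2

Row minima: R1 → -7, R2 → 2, R3 → -8, R4 → -10; maximin = 2.
Column maxima: X → 12, Y → 2; minimax = 2.
Since maximin = minimax = 2, there is a saddle point and the value is 2.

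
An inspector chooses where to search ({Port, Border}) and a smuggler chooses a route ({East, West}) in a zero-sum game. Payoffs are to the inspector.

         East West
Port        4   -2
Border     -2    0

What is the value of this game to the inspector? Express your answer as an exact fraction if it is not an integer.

Row minima: Port → -2, Border → -2; maximin = -2.
Column maxima: East → 4, West → 0; minimax = 0.
-2 ≠ 0, so there is no saddle point; optimal play is mixed.
Let the inspector play Port with probability p. Expected payoff against East: 4p + (-2)(1−p) = 6p − 2; against West: (-2)p + 0(1−p) = −2p.
Setting these equal: 6p − 2 = −2p ⇒ 8p = 2 ⇒ p = 1/4, and the value is (6)·(1/4) − 2 = -1/2.
For the smuggler: with q = P(East), equating Port's and Border's payoffs gives 6q − 2 = −2q ⇒ q = 1/4.

-1/2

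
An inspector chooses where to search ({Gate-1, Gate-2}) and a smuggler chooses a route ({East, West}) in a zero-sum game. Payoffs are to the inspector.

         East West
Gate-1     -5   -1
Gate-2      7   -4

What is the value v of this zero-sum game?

Row minima: Gate-1 → -5, Gate-2 → -4; maximin = -4.
Column maxima: East → 7, West → -1; minimax = -1.
-4 ≠ -1, so there is no saddle point; optimal play is mixed.
Let the inspector play Gate-1 with probability p. Expected payoff against East: (-5)p + 7(1−p) = −12p + 7; against West: (-1)p + (-4)(1−p) = 3p − 4.
Setting these equal: −12p + 7 = 3p − 4 ⇒ −15p = -11 ⇒ p = 11/15, and the value is (-12)·(11/15) + 7 = -9/5.
For the smuggler: with q = P(East), equating Gate-1's and Gate-2's payoffs gives −4q − 1 = 11q − 4 ⇒ q = 1/5.

-9/5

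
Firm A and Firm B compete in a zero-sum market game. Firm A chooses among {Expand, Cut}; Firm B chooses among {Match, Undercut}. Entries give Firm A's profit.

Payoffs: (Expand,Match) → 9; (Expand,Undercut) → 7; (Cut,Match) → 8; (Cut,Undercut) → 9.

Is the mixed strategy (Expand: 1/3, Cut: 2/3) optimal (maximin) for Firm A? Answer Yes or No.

Against Match this mix gives (1/3)·9 + (2/3)·8 = 25/3.
Against Undercut this mix gives (1/3)·7 + (2/3)·9 = 25/3.
All of Firm B's active replies (Match, Undercut) yield 25/3, and no column does worse for Firm A. The mix makes Firm B indifferent and guarantees 25/3, so it is optimal.

Yes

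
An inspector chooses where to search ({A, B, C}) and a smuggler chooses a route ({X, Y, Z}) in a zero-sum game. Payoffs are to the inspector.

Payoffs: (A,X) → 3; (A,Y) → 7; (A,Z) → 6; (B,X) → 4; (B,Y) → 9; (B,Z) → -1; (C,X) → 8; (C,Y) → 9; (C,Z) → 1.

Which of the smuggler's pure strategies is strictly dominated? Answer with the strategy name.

X holds the inspector's payoff strictly below Y in every row: 3 < 7, 4 < 9, 8 < 9.
So Y is strictly dominated for the smuggler.

Y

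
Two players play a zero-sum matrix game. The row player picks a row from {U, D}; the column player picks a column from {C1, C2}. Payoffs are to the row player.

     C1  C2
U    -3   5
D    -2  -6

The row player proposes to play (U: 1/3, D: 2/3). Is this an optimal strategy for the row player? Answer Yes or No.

Yes

Against C1 this mix gives (1/3)·(-3) + (2/3)·(-2) = -7/3.
Against C2 this mix gives (1/3)·5 + (2/3)·(-6) = -7/3.
All of the column player's active replies (C1, C2) yield -7/3, and no column does worse for the row player. The mix makes the column player indifferent and guarantees -7/3, so it is optimal.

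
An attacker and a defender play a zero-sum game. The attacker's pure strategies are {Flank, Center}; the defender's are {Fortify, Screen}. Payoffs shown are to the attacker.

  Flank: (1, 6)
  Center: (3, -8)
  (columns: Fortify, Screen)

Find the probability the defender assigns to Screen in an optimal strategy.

1/8

Row minima: Flank → 1, Center → -8; maximin = 1.
Column maxima: Fortify → 3, Screen → 6; minimax = 3.
1 ≠ 3, so there is no saddle point; optimal play is mixed.
Let the attacker play Flank with probability p. Expected payoff against Fortify: 1p + 3(1−p) = −2p + 3; against Screen: 6p + (-8)(1−p) = 14p − 8.
Setting these equal: −2p + 3 = 14p − 8 ⇒ −16p = -11 ⇒ p = 11/16, and the value is (-2)·(11/16) + 3 = 13/8.
For the defender: with q = P(Fortify), equating Flank's and Center's payoffs gives −5q + 6 = 11q − 8 ⇒ q = 7/8.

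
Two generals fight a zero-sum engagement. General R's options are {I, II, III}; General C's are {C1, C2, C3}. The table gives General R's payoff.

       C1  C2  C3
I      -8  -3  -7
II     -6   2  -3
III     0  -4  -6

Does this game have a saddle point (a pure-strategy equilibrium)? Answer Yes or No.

Row minima: I → -8, II → -6, III → -6; maximin = -6.
Column maxima: C1 → 0, C2 → 2, C3 → -3; minimax = -3.
-6 ≠ -3, so no pure-strategy equilibrium exists.

No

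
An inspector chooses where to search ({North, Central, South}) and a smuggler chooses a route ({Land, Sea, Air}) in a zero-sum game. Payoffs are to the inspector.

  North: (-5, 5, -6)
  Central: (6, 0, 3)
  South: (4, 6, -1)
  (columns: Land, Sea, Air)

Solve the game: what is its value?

9/5

Row minima: North → -6, Central → 0, South → -1; maximin = 0.
Column maxima: Land → 6, Sea → 6, Air → 3; minimax = 3.
0 ≠ 3, so there is no saddle point; optimal play is mixed.
North is strictly dominated by South, so the inspector never plays it.
Land is strictly dominated by Air (it gives the inspector strictly more in every row), so the smuggler never plays it.
On the remaining 2×2 (Central, South vs Sea, Air):
Let the inspector play Central with probability p. Expected payoff against Sea: 0p + 6(1−p) = −6p + 6; against Air: 3p + (-1)(1−p) = 4p − 1.
Setting these equal: −6p + 6 = 4p − 1 ⇒ −10p = -7 ⇒ p = 7/10, and the value is (-6)·(7/10) + 6 = 9/5.
For the smuggler: with q = P(Sea), equating Central's and South's payoffs gives −3q + 3 = 7q − 1 ⇒ q = 2/5.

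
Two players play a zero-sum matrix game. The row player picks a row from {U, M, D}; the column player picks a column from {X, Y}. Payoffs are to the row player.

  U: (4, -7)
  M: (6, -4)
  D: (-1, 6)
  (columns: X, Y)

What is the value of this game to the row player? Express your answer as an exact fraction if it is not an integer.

Row minima: U → -7, M → -4, D → -1; maximin = -1.
Column maxima: X → 6, Y → 6; minimax = 6.
-1 ≠ 6, so there is no saddle point; optimal play is mixed.
U is strictly dominated by M, so the row player never plays it.
On the remaining 2×2 (M, D vs X, Y):
Let the row player play M with probability p. Expected payoff against X: 6p + (-1)(1−p) = 7p − 1; against Y: (-4)p + 6(1−p) = −10p + 6.
Setting these equal: 7p − 1 = −10p + 6 ⇒ 17p = 7 ⇒ p = 7/17, and the value is (7)·(7/17) − 1 = 32/17.
For the column player: with q = P(X), equating M's and D's payoffs gives 10q − 4 = −7q + 6 ⇒ q = 10/17.

32/17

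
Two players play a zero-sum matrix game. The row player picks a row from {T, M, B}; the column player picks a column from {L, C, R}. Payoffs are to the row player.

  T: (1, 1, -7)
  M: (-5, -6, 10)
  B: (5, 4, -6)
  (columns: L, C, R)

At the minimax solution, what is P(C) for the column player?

Row minima: T → -7, M → -6, B → -6; maximin = -6.
Column maxima: L → 5, C → 4, R → 10; minimax = 4.
-6 ≠ 4, so there is no saddle point; optimal play is mixed.
T is strictly dominated by B, so the row player never plays it.
With T eliminated, L is strictly dominated by C (it gives the row player strictly more in every remaining row), so the column player never plays it.
On the remaining 2×2 (M, B vs C, R):
Let the row player play M with probability p. Expected payoff against C: (-6)p + 4(1−p) = −10p + 4; against R: 10p + (-6)(1−p) = 16p − 6.
Setting these equal: −10p + 4 = 16p − 6 ⇒ −26p = -10 ⇒ p = 5/13, and the value is (-10)·(5/13) + 4 = 2/13.
For the column player: with q = P(C), equating M's and B's payoffs gives −16q + 10 = 10q − 6 ⇒ q = 8/13.

8/13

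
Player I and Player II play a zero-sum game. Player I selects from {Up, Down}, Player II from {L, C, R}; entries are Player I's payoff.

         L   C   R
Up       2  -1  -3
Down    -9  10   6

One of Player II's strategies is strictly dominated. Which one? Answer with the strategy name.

C

R holds Player I's payoff strictly below C in every row: -3 < -1, 6 < 10.
So C is strictly dominated for Player II.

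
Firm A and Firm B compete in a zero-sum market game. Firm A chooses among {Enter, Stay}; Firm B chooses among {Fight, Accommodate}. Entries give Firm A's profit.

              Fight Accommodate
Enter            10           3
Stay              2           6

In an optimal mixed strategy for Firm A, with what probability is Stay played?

Row minima: Enter → 3, Stay → 2; maximin = 3.
Column maxima: Fight → 10, Accommodate → 6; minimax = 6.
3 ≠ 6, so there is no saddle point; optimal play is mixed.
Let Firm A play Enter with probability p. Expected payoff against Fight: 10p + 2(1−p) = 8p + 2; against Accommodate: 3p + 6(1−p) = −3p + 6.
Setting these equal: 8p + 2 = −3p + 6 ⇒ 11p = 4 ⇒ p = 4/11, and the value is (8)·(4/11) + 2 = 54/11.
For Firm B: with q = P(Fight), equating Enter's and Stay's payoffs gives 7q + 3 = −4q + 6 ⇒ q = 3/11.

7/11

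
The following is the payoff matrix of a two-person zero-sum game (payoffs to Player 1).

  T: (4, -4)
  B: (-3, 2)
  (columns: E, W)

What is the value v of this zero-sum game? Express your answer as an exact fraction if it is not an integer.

-4/13

Row minima: T → -4, B → -3; maximin = -3.
Column maxima: E → 4, W → 2; minimax = 2.
-3 ≠ 2, so there is no saddle point; optimal play is mixed.
Let Player 1 play T with probability p. Expected payoff against E: 4p + (-3)(1−p) = 7p − 3; against W: (-4)p + 2(1−p) = −6p + 2.
Setting these equal: 7p − 3 = −6p + 2 ⇒ 13p = 5 ⇒ p = 5/13, and the value is (7)·(5/13) − 3 = -4/13.
For Player 2: with q = P(E), equating T's and B's payoffs gives 8q − 4 = −5q + 2 ⇒ q = 6/13.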